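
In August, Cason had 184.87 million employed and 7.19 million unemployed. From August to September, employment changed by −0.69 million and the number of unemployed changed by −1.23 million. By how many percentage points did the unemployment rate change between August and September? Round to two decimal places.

The unemployment rate changed by −0.61 percentage points.

August: labor force = 184.87 + 7.19 = 192.06; u = 7.19/192.06 = 3.74%.
September: labor force = 184.18 + 5.96 = 190.14; u = 5.96/190.14 = 3.13%.
Change = 3.13% − 3.74% = −0.61 pp.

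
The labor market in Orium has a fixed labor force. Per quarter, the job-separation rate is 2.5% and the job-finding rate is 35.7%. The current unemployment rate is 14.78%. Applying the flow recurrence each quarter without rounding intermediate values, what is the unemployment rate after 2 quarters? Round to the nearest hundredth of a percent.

Unemployment rate after two quarters ≈ 9.69%.

With a fixed labor force, u_{t+1} = u_t + s·(1−u_t) − f·u_t = u_t·(1−s−f) + s.
Here 1−s−f = 0.618 and s = 0.025.
u_1 = 0.147800 × 0.618 + 0.025 = 0.116340.
u_2 = 0.116340 × 0.618 + 0.025 = 0.096898.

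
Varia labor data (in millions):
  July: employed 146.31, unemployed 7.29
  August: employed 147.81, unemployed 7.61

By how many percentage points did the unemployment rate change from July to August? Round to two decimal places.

The unemployment rate changed by +0.15 percentage points.

July: labor force = 146.31 + 7.29 = 153.60; u = 7.29/153.60 = 4.75%.
August: labor force = 147.81 + 7.61 = 155.42; u = 7.61/155.42 = 4.90%.
Change = 4.90% − 4.75% = +0.15 pp.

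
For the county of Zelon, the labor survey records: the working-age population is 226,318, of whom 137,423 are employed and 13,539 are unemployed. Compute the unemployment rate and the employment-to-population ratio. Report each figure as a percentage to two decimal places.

Unemployment rate ≈ 8.97%; employment-population ratio ≈ 60.72%.

Labor force = employed + unemployed = 137,423 + 13,539 = 150,962.
Unemployment rate = 13,539 / 150,962 = 8.97%.
Employment-population ratio = 137,423 / 226,318 = 60.72%.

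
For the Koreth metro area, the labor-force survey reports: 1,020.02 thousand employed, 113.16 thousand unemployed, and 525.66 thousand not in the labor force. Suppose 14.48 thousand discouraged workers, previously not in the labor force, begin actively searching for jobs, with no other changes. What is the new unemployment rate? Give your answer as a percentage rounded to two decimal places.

Initially, labor force = 1,020.02 + 113.16 = 1,133.18 thousand, so u = 113.16/1,133.18 = 9.99%.
After the change, unemployed and labor force both rise by 14.48 → E = 1,020.02, U = 127.64, labor force = 1,147.66 thousand.
New unemployment rate = 127.64 / 1,147.66 = 11.12%.

New unemployment rate ≈ 11.12%.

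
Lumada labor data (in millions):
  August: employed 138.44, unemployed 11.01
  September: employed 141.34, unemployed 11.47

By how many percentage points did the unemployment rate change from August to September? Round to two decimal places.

The unemployment rate changed by +0.14 percentage points.

August: labor force = 138.44 + 11.01 = 149.45; u = 11.01/149.45 = 7.37%.
September: labor force = 141.34 + 11.47 = 152.81; u = 11.47/152.81 = 7.51%.
Change = 7.51% − 7.37% = +0.14 pp.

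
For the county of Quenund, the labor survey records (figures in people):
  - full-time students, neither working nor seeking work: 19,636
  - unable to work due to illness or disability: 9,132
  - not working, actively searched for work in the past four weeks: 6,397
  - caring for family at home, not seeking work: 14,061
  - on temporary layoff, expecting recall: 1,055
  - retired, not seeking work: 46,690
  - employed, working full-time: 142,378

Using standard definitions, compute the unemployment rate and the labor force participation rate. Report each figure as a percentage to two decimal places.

Employed = 142,378.
Unemployed = 6,397 + 1,055 = 7,452 (jobless and actively searching, or on temporary layoff).
Labor force = 142,378 + 7,452 = 149,830.
Not in labor force = 19,636 + 9,132 + 14,061 + 46,690 = 89,519 (those not working and not actively searching are outside the labor force).
Civilian working-age population = 149,830 + 89,519 = 239,349.
Unemployment rate = 7,452 / 149,830 = 4.97%.
Labor force participation rate = 149,830 / 239,349 = 62.60%.

Unemployment rate ≈ 4.97%; labor force participation rate ≈ 62.60%.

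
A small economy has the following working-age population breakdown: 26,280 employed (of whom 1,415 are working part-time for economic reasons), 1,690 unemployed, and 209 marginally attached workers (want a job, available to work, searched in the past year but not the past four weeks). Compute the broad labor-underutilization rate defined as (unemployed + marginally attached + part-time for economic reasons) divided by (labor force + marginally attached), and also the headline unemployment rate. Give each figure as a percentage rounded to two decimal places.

Broad underutilization rate ≈ 11.76%; headline unemployment rate ≈ 6.04%.

Labor force = 26,280 + 1,690 = 27,970.
Numerator = 1,690 + 209 + 1,415 = 3,314.
Denominator = 27,970 + 209 = 28,179.
Broad rate = 3,314 / 28,179 = 11.76%.
Headline unemployment rate = 1,690 / 27,970 = 6.04%.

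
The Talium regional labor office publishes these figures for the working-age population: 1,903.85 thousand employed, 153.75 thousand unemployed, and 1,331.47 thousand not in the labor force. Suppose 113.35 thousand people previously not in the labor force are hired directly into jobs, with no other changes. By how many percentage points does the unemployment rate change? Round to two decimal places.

The unemployment rate changes by −0.39 percentage points.

Initially, labor force = 1,903.85 + 153.75 = 2,057.60 thousand, so u = 153.75/2,057.60 = 7.47%.
After the change, employed and labor force both rise by 113.35; unemployed unchanged → E = 2,017.20, U = 153.75, labor force = 2,170.95 thousand.
New unemployment rate = 153.75 / 2,170.95 = 7.08%.
Change = 7.08% − 7.47% = −0.39 percentage points.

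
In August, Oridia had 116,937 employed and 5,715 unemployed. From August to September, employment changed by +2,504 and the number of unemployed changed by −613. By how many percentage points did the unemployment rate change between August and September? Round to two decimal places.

The unemployment rate changed by −0.56 percentage points.

August: labor force = 116,937 + 5,715 = 122,652; u = 5,715/122,652 = 4.66%.
September: labor force = 119,441 + 5,102 = 124,543; u = 5,102/124,543 = 4.10%.
Change = 4.10% − 4.66% = −0.56 pp.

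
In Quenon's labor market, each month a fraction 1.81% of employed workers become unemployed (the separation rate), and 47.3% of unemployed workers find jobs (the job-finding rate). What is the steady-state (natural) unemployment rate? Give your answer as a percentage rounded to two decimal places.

Steady-state unemployment rate ≈ 3.69%.

At steady state the flows balance: s·E = f·U, so U/(E+U) = s/(s+f).
u* = 1.81 / (1.81 + 47.3) = 1.81 / 49.11 = 3.69%.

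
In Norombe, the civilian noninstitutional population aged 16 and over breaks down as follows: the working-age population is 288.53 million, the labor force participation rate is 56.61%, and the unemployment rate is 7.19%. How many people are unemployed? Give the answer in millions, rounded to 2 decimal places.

Labor force = 0.5661 × 288.53 = 163.34 million.
Unemployed = 0.0719 × 163.34 ≈ 11.74 million.

About 11.74 million are unemployed.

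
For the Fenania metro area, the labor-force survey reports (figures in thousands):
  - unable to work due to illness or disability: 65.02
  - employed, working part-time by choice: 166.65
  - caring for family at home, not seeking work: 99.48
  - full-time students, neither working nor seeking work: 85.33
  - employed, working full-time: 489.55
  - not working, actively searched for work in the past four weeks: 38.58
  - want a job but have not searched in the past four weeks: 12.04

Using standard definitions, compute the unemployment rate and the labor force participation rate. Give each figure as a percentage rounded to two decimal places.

Employed = 166.65 + 489.55 = 656.20 thousand.
Unemployed = 38.58 thousand.
Labor force = 656.20 + 38.58 = 694.78 thousand.
Not in labor force = 65.02 + 99.48 + 85.33 + 12.04 = 261.87 thousand (those not working and not actively searching are outside the labor force — including those who want a job but have given up searching).
Civilian working-age population = 694.78 + 261.87 = 956.65 thousand.
Unemployment rate = 38.58 / 694.78 = 5.55%.
Labor force participation rate = 694.78 / 956.65 = 72.63%.

Unemployment rate ≈ 5.55%; labor force participation rate ≈ 72.63%.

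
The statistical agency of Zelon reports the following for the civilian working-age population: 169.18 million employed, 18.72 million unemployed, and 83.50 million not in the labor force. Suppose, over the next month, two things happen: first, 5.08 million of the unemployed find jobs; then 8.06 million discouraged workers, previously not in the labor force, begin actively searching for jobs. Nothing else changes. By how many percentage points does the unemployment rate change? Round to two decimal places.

Initially, labor force = 169.18 + 18.72 = 187.90 million, so u = 18.72/187.90 = 9.96%.
After the first change, unemployed falls and employed rises by 5.08; labor force unchanged → E = 174.26, U = 13.64, labor force = 187.90 million.
After the second change, unemployed and labor force both rise by 8.06 → E = 174.26, U = 21.70, labor force = 195.96 million.
New unemployment rate = 21.70 / 195.96 = 11.07%.
Change = 11.07% − 9.96% = +1.11 percentage points.

The unemployment rate changes by +1.11 percentage points.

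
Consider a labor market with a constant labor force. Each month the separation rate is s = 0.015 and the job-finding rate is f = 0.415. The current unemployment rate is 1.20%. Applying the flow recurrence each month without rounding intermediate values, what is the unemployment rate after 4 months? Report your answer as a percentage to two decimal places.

Unemployment rate after four months ≈ 3.25%.

With a fixed labor force, u_{t+1} = u_t + s·(1−u_t) − f·u_t = u_t·(1−s−f) + s.
Here 1−s−f = 0.570 and s = 0.015.
u_1 = 0.012000 × 0.570 + 0.015 = 0.021840.
u_2 = 0.021840 × 0.570 + 0.015 = 0.027449.
u_3 = 0.027449 × 0.570 + 0.015 = 0.030646.
u_4 = 0.030646 × 0.570 + 0.015 = 0.032468.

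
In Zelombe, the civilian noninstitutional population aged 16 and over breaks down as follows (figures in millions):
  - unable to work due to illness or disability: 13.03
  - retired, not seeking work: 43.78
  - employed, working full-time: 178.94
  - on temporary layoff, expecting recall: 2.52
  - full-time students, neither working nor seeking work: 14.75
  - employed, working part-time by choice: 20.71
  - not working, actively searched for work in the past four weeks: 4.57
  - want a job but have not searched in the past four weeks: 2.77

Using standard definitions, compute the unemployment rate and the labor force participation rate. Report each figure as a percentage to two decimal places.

Unemployment rate ≈ 3.43%; labor force participation rate ≈ 73.55%.

Employed = 178.94 + 20.71 = 199.65 million.
Unemployed = 2.52 + 4.57 = 7.09 million (jobless and actively searching, or on temporary layoff).
Labor force = 199.65 + 7.09 = 206.74 million.
Not in labor force = 13.03 + 43.78 + 14.75 + 2.77 = 74.33 million (those not working and not actively searching are outside the labor force — including those who want a job but have given up searching).
Civilian working-age population = 206.74 + 74.33 = 281.07 million.
Unemployment rate = 7.09 / 206.74 = 3.43%.
Labor force participation rate = 206.74 / 281.07 = 73.55%.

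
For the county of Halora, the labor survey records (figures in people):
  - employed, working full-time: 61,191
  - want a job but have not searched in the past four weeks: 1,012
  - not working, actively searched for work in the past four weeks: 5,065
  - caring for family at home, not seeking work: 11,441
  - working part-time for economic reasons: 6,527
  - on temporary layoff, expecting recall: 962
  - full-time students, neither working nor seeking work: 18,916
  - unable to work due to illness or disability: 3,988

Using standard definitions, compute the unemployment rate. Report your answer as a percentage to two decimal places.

Unemployment rate ≈ 8.17%.

Employed = 61,191 + 6,527 = 67,718 (anyone who worked, including part-time for economic reasons, counts as employed).
Unemployed = 5,065 + 962 = 6,027 (jobless and actively searching, or on temporary layoff).
Labor force = 67,718 + 6,027 = 73,745.
Unemployment rate = 6,027 / 73,745 = 8.17%.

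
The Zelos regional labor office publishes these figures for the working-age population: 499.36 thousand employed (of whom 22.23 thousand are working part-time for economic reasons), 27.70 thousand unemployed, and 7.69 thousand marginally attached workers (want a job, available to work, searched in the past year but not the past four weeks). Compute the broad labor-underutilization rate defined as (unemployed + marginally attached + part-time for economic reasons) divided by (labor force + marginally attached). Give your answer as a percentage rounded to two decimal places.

Broad underutilization rate ≈ 10.78%.

Labor force = 499.36 + 27.70 = 527.06 thousand.
Numerator = 27.70 + 7.69 + 22.23 = 57.62 thousand.
Denominator = 527.06 + 7.69 = 534.75 thousand.
Broad rate = 57.62 / 534.75 = 10.78%.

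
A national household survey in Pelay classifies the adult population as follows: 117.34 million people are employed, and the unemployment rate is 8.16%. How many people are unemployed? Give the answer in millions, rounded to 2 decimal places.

Let U be the number unemployed. The labor force is E + U, and U/(E+U) = 0.0816.
So U = 0.0816 × 117.34 / (1 − 0.0816) = 9.5749 / 0.9184 ≈ 10.43 million.

About 10.43 million are unemployed.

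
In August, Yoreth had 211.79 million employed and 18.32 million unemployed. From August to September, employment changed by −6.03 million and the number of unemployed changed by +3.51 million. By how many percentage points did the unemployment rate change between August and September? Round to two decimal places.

The unemployment rate changed by +1.63 percentage points.

August: labor force = 211.79 + 18.32 = 230.11; u = 18.32/230.11 = 7.96%.
September: labor force = 205.76 + 21.83 = 227.59; u = 21.83/227.59 = 9.59%.
Change = 9.59% − 7.96% = +1.63 pp.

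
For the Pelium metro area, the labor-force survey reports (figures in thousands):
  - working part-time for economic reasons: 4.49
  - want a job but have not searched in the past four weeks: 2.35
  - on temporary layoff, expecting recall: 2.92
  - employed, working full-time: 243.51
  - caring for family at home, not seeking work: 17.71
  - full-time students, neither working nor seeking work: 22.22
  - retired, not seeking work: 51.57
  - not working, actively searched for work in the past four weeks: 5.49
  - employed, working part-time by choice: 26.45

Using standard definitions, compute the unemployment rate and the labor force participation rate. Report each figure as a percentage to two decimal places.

Employed = 4.49 + 243.51 + 26.45 = 274.45 thousand (anyone who worked, including part-time for economic reasons, counts as employed).
Unemployed = 2.92 + 5.49 = 8.41 thousand (jobless and actively searching, or on temporary layoff).
Labor force = 274.45 + 8.41 = 282.86 thousand.
Not in labor force = 2.35 + 17.71 + 22.22 + 51.57 = 93.85 thousand (those not working and not actively searching are outside the labor force — including those who want a job but have given up searching).
Civilian working-age population = 282.86 + 93.85 = 376.71 thousand.
Unemployment rate = 8.41 / 282.86 = 2.97%.
Labor force participation rate = 282.86 / 376.71 = 75.09%.

Unemployment rate ≈ 2.97%; labor force participation rate ≈ 75.09%.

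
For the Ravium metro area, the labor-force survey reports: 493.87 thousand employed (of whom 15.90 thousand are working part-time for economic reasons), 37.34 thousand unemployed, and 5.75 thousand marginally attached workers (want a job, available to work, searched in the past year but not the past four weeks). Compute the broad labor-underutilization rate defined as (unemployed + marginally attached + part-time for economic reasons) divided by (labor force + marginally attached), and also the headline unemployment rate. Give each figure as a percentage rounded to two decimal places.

Broad underutilization rate ≈ 10.99%; headline unemployment rate ≈ 7.03%.

Labor force = 493.87 + 37.34 = 531.21 thousand.
Numerator = 37.34 + 5.75 + 15.90 = 58.99 thousand.
Denominator = 531.21 + 5.75 = 536.96 thousand.
Broad rate = 58.99 / 536.96 = 10.99%.
Headline unemployment rate = 37.34 / 531.21 = 7.03%.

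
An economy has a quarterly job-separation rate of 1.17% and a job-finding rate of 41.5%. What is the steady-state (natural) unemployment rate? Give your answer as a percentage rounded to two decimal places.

Steady-state unemployment rate ≈ 2.74%.

At steady state the flows balance: s·E = f·U, so U/(E+U) = s/(s+f).
u* = 1.17 / (1.17 + 41.5) = 1.17 / 42.67 = 2.74%.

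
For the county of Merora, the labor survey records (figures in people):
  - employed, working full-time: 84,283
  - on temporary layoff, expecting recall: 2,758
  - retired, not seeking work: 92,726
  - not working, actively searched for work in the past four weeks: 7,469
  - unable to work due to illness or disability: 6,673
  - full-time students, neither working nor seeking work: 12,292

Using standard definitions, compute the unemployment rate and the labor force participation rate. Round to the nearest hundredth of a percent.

Employed = 84,283.
Unemployed = 2,758 + 7,469 = 10,227 (jobless and actively searching, or on temporary layoff).
Labor force = 84,283 + 10,227 = 94,510.
Not in labor force = 92,726 + 6,673 + 12,292 = 111,691 (those not working and not actively searching are outside the labor force).
Civilian working-age population = 94,510 + 111,691 = 206,201.
Unemployment rate = 10,227 / 94,510 = 10.82%.
Labor force participation rate = 94,510 / 206,201 = 45.83%.

Unemployment rate ≈ 10.82%; labor force participation rate ≈ 45.83%.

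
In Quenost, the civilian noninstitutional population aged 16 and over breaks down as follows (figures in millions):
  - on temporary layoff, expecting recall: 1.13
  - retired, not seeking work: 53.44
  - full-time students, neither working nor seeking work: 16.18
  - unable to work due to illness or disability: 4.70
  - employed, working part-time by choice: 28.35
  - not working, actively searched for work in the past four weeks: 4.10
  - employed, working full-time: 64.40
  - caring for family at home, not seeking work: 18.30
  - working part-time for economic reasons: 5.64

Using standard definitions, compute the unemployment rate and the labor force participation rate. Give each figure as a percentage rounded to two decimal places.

Employed = 28.35 + 64.40 + 5.64 = 98.39 million (anyone who worked, including part-time for economic reasons, counts as employed).
Unemployed = 1.13 + 4.10 = 5.23 million (jobless and actively searching, or on temporary layoff).
Labor force = 98.39 + 5.23 = 103.62 million.
Not in labor force = 53.44 + 16.18 + 4.70 + 18.30 = 92.62 million (those not working and not actively searching are outside the labor force).
Civilian working-age population = 103.62 + 92.62 = 196.24 million.
Unemployment rate = 5.23 / 103.62 = 5.05%.
Labor force participation rate = 103.62 / 196.24 = 52.80%.

Unemployment rate ≈ 5.05%; labor force participation rate ≈ 52.80%.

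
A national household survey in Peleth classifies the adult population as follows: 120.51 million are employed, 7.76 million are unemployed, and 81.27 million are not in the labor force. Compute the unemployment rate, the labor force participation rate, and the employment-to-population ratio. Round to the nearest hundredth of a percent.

Labor force = employed + unemployed = 120.51 + 7.76 = 128.27 million.
Working-age population = 128.27 + 81.27 = 209.54 million.
Unemployment rate = 7.76 / 128.27 = 6.05%.
Labor force participation rate = 128.27 / 209.54 = 61.22%.
Employment-population ratio = 120.51 / 209.54 = 57.51%.

Unemployment rate ≈ 6.05%; labor force participation rate ≈ 61.22%; employment-population ratio ≈ 57.51%.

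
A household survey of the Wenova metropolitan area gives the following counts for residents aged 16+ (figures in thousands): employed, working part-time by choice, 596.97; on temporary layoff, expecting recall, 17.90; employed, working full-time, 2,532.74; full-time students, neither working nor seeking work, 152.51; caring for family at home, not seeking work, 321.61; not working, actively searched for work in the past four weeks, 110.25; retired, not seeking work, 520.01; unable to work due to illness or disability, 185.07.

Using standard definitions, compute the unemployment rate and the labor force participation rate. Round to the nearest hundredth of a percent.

Unemployment rate ≈ 3.93%; labor force participation rate ≈ 73.42%.

Employed = 596.97 + 2,532.74 = 3,129.71 thousand.
Unemployed = 17.90 + 110.25 = 128.15 thousand (jobless and actively searching, or on temporary layoff).
Labor force = 3,129.71 + 128.15 = 3,257.86 thousand.
Not in labor force = 152.51 + 321.61 + 520.01 + 185.07 = 1,179.20 thousand (those not working and not actively searching are outside the labor force).
Civilian working-age population = 3,257.86 + 1,179.20 = 4,437.06 thousand.
Unemployment rate = 128.15 / 3,257.86 = 3.93%.
Labor force participation rate = 3,257.86 / 4,437.06 = 73.42%.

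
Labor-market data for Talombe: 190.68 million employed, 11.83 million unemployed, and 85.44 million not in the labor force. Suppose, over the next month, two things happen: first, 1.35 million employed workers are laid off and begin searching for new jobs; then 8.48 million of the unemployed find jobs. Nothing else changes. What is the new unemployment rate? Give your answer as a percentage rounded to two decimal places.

Initially, labor force = 190.68 + 11.83 = 202.51 million, so u = 11.83/202.51 = 5.84%.
After the first change, employed falls and unemployed rises by 1.35; labor force unchanged → E = 189.33, U = 13.18, labor force = 202.51 million.
After the second change, unemployed falls and employed rises by 8.48; labor force unchanged → E = 197.81, U = 4.70, labor force = 202.51 million.
New unemployment rate = 4.70 / 202.51 = 2.32%.

New unemployment rate ≈ 2.32%.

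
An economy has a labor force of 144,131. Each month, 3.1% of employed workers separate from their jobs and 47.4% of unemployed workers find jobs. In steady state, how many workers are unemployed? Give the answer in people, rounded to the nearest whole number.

Steady-state unemployment rate u* = s/(s+f) = 3.1/(3.1+47.4) = 0.061386.
Unemployed = u* × labor force = 0.061386 × 144,131 ≈ 8,848.

About 8,848 are unemployed in steady state.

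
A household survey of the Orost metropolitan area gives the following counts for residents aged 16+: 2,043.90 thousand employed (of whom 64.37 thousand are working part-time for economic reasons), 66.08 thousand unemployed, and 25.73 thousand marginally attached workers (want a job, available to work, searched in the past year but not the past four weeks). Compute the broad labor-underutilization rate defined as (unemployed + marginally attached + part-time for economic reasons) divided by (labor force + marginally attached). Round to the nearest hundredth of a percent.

Broad underutilization rate ≈ 7.31%.

Labor force = 2,043.90 + 66.08 = 2,109.98 thousand.
Numerator = 66.08 + 25.73 + 64.37 = 156.18 thousand.
Denominator = 2,109.98 + 25.73 = 2,135.71 thousand.
Broad rate = 156.18 / 2,135.71 = 7.31%.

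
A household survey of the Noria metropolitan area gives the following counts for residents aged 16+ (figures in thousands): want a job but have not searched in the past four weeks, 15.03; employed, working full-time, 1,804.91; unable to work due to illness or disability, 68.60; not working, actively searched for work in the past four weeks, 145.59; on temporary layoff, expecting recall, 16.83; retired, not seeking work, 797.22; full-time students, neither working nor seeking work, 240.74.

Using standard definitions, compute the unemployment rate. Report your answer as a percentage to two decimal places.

Unemployment rate ≈ 8.26%.

Employed = 1,804.91 thousand.
Unemployed = 145.59 + 16.83 = 162.42 thousand (jobless and actively searching, or on temporary layoff).
Labor force = 1,804.91 + 162.42 = 1,967.33 thousand.
Unemployment rate = 162.42 / 1,967.33 = 8.26%.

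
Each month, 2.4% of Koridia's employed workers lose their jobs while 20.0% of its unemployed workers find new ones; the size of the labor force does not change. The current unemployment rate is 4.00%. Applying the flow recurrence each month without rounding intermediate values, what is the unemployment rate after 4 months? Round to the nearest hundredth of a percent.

With a fixed labor force, u_{t+1} = u_t + s·(1−u_t) − f·u_t = u_t·(1−s−f) + s.
Here 1−s−f = 0.776 and s = 0.024.
u_1 = 0.040000 × 0.776 + 0.024 = 0.055040.
u_2 = 0.055040 × 0.776 + 0.024 = 0.066711.
u_3 = 0.066711 × 0.776 + 0.024 = 0.075768.
u_4 = 0.075768 × 0.776 + 0.024 = 0.082796.

Unemployment rate after four months ≈ 8.28%.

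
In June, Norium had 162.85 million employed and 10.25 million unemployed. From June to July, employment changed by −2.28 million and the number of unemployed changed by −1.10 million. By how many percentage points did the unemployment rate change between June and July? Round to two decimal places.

June: labor force = 162.85 + 10.25 = 173.10; u = 10.25/173.10 = 5.92%.
July: labor force = 160.57 + 9.15 = 169.72; u = 9.15/169.72 = 5.39%.
Change = 5.39% − 5.92% = −0.53 pp.

The unemployment rate changed by −0.53 percentage points.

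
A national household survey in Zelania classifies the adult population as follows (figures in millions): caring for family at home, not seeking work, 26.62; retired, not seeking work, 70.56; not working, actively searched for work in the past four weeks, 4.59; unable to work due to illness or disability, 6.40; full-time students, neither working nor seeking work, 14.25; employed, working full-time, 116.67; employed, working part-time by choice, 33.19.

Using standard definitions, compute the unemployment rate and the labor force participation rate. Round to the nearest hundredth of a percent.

Employed = 116.67 + 33.19 = 149.86 million.
Unemployed = 4.59 million.
Labor force = 149.86 + 4.59 = 154.45 million.
Not in labor force = 26.62 + 70.56 + 6.40 + 14.25 = 117.83 million (those not working and not actively searching are outside the labor force).
Civilian working-age population = 154.45 + 117.83 = 272.28 million.
Unemployment rate = 4.59 / 154.45 = 2.97%.
Labor force participation rate = 154.45 / 272.28 = 56.72%.

Unemployment rate ≈ 2.97%; labor force participation rate ≈ 56.72%.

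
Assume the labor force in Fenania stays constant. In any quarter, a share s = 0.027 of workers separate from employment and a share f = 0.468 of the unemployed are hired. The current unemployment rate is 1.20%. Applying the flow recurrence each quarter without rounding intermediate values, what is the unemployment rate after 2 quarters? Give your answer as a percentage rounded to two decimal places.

With a fixed labor force, u_{t+1} = u_t + s·(1−u_t) − f·u_t = u_t·(1−s−f) + s.
Here 1−s−f = 0.505 and s = 0.027.
u_1 = 0.012000 × 0.505 + 0.027 = 0.033060.
u_2 = 0.033060 × 0.505 + 0.027 = 0.043695.

Unemployment rate after two quarters ≈ 4.37%.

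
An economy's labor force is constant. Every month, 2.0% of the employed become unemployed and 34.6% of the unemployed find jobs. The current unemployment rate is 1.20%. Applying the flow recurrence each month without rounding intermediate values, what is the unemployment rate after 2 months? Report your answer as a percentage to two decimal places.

With a fixed labor force, u_{t+1} = u_t + s·(1−u_t) − f·u_t = u_t·(1−s−f) + s.
Here 1−s−f = 0.634 and s = 0.020.
u_1 = 0.012000 × 0.634 + 0.020 = 0.027608.
u_2 = 0.027608 × 0.634 + 0.020 = 0.037503.

Unemployment rate after two months ≈ 3.75%.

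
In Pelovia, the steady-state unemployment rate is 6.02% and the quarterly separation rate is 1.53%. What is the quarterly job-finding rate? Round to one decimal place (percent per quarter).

From u* = s/(s+f): f = s·(1−u)/u.
f = 1.53 × (1 − 0.0602) / 0.0602 = 1.4379 / 0.0602 ≈ 23.9% per quarter.

Job-finding rate ≈ 23.9% per quarter.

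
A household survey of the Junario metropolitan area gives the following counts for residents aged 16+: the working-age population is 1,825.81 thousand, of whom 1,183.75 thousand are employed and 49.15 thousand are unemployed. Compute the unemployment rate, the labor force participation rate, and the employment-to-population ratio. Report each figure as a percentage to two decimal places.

Unemployment rate ≈ 3.99%; labor force participation rate ≈ 67.53%; employment-population ratio ≈ 64.83%.

Labor force = employed + unemployed = 1,183.75 + 49.15 = 1,232.90 thousand.
Unemployment rate = 49.15 / 1,232.90 = 3.99%.
Labor force participation rate = 1,232.90 / 1,825.81 = 67.53%.
Employment-population ratio = 1,183.75 / 1,825.81 = 64.83%.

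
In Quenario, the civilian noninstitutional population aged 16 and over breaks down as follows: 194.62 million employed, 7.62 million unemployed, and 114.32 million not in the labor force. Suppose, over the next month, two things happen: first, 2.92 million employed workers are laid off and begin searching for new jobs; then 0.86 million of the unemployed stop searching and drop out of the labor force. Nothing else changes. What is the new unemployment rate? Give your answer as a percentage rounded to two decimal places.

New unemployment rate ≈ 4.81%.

Initially, labor force = 194.62 + 7.62 = 202.24 million, so u = 7.62/202.24 = 3.77%.
After the first change, employed falls and unemployed rises by 2.92; labor force unchanged → E = 191.70, U = 10.54, labor force = 202.24 million.
After the second change, unemployed and labor force both fall by 0.86 → E = 191.70, U = 9.68, labor force = 201.38 million.
New unemployment rate = 9.68 / 201.38 = 4.81%.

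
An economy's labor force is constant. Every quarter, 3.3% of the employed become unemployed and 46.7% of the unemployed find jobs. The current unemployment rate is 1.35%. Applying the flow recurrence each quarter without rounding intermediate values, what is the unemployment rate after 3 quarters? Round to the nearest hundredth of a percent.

With a fixed labor force, u_{t+1} = u_t + s·(1−u_t) − f·u_t = u_t·(1−s−f) + s.
Here 1−s−f = 0.500 and s = 0.033.
u_1 = 0.013500 × 0.500 + 0.033 = 0.039750.
u_2 = 0.039750 × 0.500 + 0.033 = 0.052875.
u_3 = 0.052875 × 0.500 + 0.033 = 0.059438.

Unemployment rate after three quarters ≈ 5.94%.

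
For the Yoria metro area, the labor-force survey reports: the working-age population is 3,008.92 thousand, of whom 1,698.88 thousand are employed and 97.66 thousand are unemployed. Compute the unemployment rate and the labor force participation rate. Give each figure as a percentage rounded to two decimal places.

Unemployment rate ≈ 5.44%; labor force participation rate ≈ 59.71%.

Labor force = employed + unemployed = 1,698.88 + 97.66 = 1,796.54 thousand.
Unemployment rate = 97.66 / 1,796.54 = 5.44%.
Labor force participation rate = 1,796.54 / 3,008.92 = 59.71%.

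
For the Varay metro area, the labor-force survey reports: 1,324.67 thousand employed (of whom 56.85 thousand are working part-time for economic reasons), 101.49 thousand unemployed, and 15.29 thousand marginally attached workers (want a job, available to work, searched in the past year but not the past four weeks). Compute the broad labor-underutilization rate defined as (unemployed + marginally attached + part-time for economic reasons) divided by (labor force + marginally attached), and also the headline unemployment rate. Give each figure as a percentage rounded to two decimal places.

Broad underutilization rate ≈ 12.05%; headline unemployment rate ≈ 7.12%.

Labor force = 1,324.67 + 101.49 = 1,426.16 thousand.
Numerator = 101.49 + 15.29 + 56.85 = 173.63 thousand.
Denominator = 1,426.16 + 15.29 = 1,441.45 thousand.
Broad rate = 173.63 / 1,441.45 = 12.05%.
Headline unemployment rate = 101.49 / 1,426.16 = 7.12%.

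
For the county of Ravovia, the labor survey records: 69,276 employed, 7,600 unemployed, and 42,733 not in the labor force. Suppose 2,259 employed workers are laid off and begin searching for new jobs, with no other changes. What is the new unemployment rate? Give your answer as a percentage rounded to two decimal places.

New unemployment rate ≈ 12.82%.

Initially, labor force = 69,276 + 7,600 = 76,876, so u = 7,600/76,876 = 9.89%.
After the change, employed falls and unemployed rises by 2,259; labor force unchanged → E = 67,017, U = 9,859, labor force = 76,876.
New unemployment rate = 9,859 / 76,876 = 12.82%.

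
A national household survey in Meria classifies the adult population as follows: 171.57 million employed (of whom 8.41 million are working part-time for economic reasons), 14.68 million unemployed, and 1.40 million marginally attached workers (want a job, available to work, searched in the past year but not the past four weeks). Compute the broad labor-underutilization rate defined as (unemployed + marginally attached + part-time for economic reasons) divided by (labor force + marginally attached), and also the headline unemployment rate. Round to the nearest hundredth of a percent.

Labor force = 171.57 + 14.68 = 186.25 million.
Numerator = 14.68 + 1.40 + 8.41 = 24.49 million.
Denominator = 186.25 + 1.40 = 187.65 million.
Broad rate = 24.49 / 187.65 = 13.05%.
Headline unemployment rate = 14.68 / 186.25 = 7.88%.

Broad underutilization rate ≈ 13.05%; headline unemployment rate ≈ 7.88%.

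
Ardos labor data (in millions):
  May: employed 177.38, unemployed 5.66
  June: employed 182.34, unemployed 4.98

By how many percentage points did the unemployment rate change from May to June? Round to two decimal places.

The unemployment rate changed by −0.43 percentage points.

May: labor force = 177.38 + 5.66 = 183.04; u = 5.66/183.04 = 3.09%.
June: labor force = 182.34 + 4.98 = 187.32; u = 4.98/187.32 = 2.66%.
Change = 2.66% − 3.09% = −0.43 pp.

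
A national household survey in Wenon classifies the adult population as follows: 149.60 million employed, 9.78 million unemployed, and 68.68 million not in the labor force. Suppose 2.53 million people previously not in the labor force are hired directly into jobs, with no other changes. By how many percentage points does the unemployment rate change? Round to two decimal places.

The unemployment rate changes by −0.10 percentage points.

Initially, labor force = 149.60 + 9.78 = 159.38 million, so u = 9.78/159.38 = 6.14%.
After the change, employed and labor force both rise by 2.53; unemployed unchanged → E = 152.13, U = 9.78, labor force = 161.91 million.
New unemployment rate = 9.78 / 161.91 = 6.04%.
Change = 6.04% − 6.14% = −0.10 percentage points.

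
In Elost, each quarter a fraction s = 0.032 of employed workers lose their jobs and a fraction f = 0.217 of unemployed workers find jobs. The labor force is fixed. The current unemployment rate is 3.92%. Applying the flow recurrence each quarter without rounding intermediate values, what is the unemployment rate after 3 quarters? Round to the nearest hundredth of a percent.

With a fixed labor force, u_{t+1} = u_t + s·(1−u_t) − f·u_t = u_t·(1−s−f) + s.
Here 1−s−f = 0.751 and s = 0.032.
u_1 = 0.039200 × 0.751 + 0.032 = 0.061439.
u_2 = 0.061439 × 0.751 + 0.032 = 0.078141.
u_3 = 0.078141 × 0.751 + 0.032 = 0.090684.

Unemployment rate after three quarters ≈ 9.07%.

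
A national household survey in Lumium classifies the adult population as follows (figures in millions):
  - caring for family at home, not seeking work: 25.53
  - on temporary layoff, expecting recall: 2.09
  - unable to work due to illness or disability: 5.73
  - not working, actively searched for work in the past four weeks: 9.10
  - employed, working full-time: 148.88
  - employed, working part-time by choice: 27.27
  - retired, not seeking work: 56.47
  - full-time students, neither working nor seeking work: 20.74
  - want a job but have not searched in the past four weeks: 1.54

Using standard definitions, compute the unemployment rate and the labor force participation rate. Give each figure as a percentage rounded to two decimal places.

Employed = 148.88 + 27.27 = 176.15 million.
Unemployed = 2.09 + 9.10 = 11.19 million (jobless and actively searching, or on temporary layoff).
Labor force = 176.15 + 11.19 = 187.34 million.
Not in labor force = 25.53 + 5.73 + 56.47 + 20.74 + 1.54 = 110.01 million (those not working and not actively searching are outside the labor force — including those who want a job but have given up searching).
Civilian working-age population = 187.34 + 110.01 = 297.35 million.
Unemployment rate = 11.19 / 187.34 = 5.97%.
Labor force participation rate = 187.34 / 297.35 = 63.00%.

Unemployment rate ≈ 5.97%; labor force participation rate ≈ 63.00%.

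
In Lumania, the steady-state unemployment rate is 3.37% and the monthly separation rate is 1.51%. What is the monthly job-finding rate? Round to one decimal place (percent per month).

From u* = s/(s+f): f = s·(1−u)/u.
f = 1.51 × (1 − 0.0337) / 0.0337 = 1.4591 / 0.0337 ≈ 43.3% per month.

Job-finding rate ≈ 43.3% per month.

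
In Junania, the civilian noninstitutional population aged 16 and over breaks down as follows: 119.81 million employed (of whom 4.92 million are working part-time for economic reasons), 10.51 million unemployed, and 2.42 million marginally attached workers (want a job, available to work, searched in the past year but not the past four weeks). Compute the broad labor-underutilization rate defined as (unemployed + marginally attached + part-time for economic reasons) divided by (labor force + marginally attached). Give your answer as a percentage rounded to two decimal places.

Labor force = 119.81 + 10.51 = 130.32 million.
Numerator = 10.51 + 2.42 + 4.92 = 17.85 million.
Denominator = 130.32 + 2.42 = 132.74 million.
Broad rate = 17.85 / 132.74 = 13.45%.

Broad underutilization rate ≈ 13.45%.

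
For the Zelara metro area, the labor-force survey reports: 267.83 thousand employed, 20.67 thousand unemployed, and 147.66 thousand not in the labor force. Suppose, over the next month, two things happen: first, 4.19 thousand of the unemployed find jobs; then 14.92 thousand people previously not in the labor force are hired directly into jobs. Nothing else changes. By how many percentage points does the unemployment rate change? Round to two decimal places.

Initially, labor force = 267.83 + 20.67 = 288.50 thousand, so u = 20.67/288.50 = 7.16%.
After the first change, unemployed falls and employed rises by 4.19; labor force unchanged → E = 272.02, U = 16.48, labor force = 288.50 thousand.
After the second change, employed and labor force both rise by 14.92; unemployed unchanged → E = 286.94, U = 16.48, labor force = 303.42 thousand.
New unemployment rate = 16.48 / 303.42 = 5.43%.
Change = 5.43% − 7.16% = −1.73 percentage points.

The unemployment rate changes by −1.73 percentage points.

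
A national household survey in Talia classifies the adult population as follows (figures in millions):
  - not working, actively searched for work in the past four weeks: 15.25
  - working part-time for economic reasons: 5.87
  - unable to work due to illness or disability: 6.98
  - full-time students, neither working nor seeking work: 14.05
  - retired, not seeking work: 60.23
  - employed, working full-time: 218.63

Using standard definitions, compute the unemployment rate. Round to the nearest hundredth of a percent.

Employed = 5.87 + 218.63 = 224.50 million (anyone who worked, including part-time for economic reasons, counts as employed).
Unemployed = 15.25 million.
Labor force = 224.50 + 15.25 = 239.75 million.
Unemployment rate = 15.25 / 239.75 = 6.36%.

Unemployment rate ≈ 6.36%.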